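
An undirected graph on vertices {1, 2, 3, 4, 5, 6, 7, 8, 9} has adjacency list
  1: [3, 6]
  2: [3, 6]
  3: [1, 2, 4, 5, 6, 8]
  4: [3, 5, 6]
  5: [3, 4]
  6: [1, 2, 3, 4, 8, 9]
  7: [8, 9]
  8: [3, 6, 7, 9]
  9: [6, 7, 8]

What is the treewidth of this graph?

A width-2 tree decomposition is:
Bags: B1 = {3, 4, 6}  B2 = {3, 6, 8}  B3 = {2, 3, 6}  B4 = {6, 8, 9}  B5 = {1, 3, 6}  B6 = {7, 8, 9}  B7 = {3, 4, 5}
Tree: B1–B2, B1–B3, B2–B4, B2–B5, B4–B6, B1–B7
Every bag has size at most 3, so the width is 3 − 1 = 2 and tw(G) ≤ 2. On the other hand G contains the 3-clique {6, 8, 9}. A clique must lie in a single bag of any decomposition, so no decomposition can have width below 2. Combining the bounds, tw(G) = 2.

2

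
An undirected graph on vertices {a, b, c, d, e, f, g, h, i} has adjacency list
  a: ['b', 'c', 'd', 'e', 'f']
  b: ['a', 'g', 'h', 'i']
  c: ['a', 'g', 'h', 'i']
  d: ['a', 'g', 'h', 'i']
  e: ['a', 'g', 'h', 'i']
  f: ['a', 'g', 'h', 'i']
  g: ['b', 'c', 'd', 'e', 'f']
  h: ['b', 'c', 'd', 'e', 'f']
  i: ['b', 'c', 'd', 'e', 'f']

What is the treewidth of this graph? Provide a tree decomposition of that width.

Every bag has size at most 5, so the width is 5 − 1 = 4 and tw(G) ≤ 4. For the lower bound: the 5 vertex sets {b,i}, {e,g}, {a,f}, {h}, {c} are disjoint, each induces a connected subgraph, and every pair is joined by at least one edge of G. Contracting each set to a single vertex therefore yields K_{5} as a minor, and since treewidth is minor-monotone, tw(G) ≥ tw(K_{5}) = 4. Hence tw(G) = 4 exactly.

Treewidth 4.
One such decomposition:
Bags: B1 = {a, b, g, h, i}  B2 = {a, e, g, h, i}  B3 = {a, f, g, h, i}  B4 = {a, c, g, h, i}  B5 = {a, d, g, h, i}
Tree: B1–B2, B2–B3, B3–B4, B4–B5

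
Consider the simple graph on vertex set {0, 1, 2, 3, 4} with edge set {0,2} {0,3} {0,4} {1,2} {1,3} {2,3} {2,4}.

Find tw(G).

A width-2 tree decomposition is:
Bags: B1 = {0, 2, 3}  B2 = {1, 2, 3}  B3 = {0, 2, 4}
Tree: B1–B2, B1–B3
The largest bag has 3 vertices, giving width 2; this decomposition certifies tw(G) ≤ 2. For the lower bound, the 3 vertices {0, 2, 3} are pairwise adjacent, and any tree decomposition puts a clique entirely inside one bag — forcing width ≥ 2. The upper and lower bounds meet at 2, so that is the treewidth.

2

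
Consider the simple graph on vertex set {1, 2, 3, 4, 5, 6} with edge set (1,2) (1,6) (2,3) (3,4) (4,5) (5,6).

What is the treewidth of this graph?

2

A width-2 tree decomposition is:
Bags: B1 = {4, 5, 6}  B2 = {1, 4, 6}  B3 = {1, 2, 4}  B4 = {2, 3, 4}
Tree: B1–B2, B2–B3, B3–B4
Each bag holds 3 vertices, so the decomposition has width 2, which upper-bounds the treewidth. For the lower bound, G contains the cycle 4–5–6–1–2–3–4, so G is not a forest; only forests have treewidth ≤ 1, hence tw(G) ≥ 2. The upper and lower bounds meet at 2, so that is the treewidth.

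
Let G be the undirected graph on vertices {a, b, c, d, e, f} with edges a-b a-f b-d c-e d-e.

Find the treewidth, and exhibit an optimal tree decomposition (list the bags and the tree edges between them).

The largest bag has 2 vertices, giving width 1; this decomposition certifies tw(G) ≤ 1. G has an edge, so its treewidth is at least 1. Hence tw(G) = 1 exactly.

Treewidth 1.
One optimal decomposition is:
Bags: B1 = {a, f}  B2 = {a, b}  B3 = {b, d}  B4 = {d, e}  B5 = {c, e}
Tree: B1–B2, B2–B3, B3–B4, B4–B5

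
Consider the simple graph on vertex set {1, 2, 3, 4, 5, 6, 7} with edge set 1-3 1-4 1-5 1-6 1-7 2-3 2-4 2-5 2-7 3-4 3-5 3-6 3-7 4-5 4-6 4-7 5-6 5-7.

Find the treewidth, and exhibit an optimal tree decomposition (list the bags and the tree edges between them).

Treewidth 4.
One optimal decomposition is:
Bags: B1 = {1, 3, 4, 5, 7}  B2 = {1, 3, 4, 5, 6}  B3 = {2, 3, 4, 5, 7}
Tree: B1–B2, B1–B3

The largest bag has 5 vertices, giving width 4; this decomposition certifies tw(G) ≤ 4. On the other hand G contains the 5-clique {1, 3, 4, 5, 6}. A clique must lie in a single bag of any decomposition, so no decomposition can have width below 4. Therefore the treewidth is 4.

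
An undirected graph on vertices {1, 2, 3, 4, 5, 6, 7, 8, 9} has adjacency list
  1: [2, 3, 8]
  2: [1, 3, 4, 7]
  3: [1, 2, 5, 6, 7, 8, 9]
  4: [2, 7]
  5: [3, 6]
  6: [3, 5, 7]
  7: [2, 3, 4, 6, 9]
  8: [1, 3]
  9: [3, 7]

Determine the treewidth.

2

A width-2 tree decomposition is:
Bags: B1 = {2, 3, 7}  B2 = {1, 2, 3}  B3 = {1, 3, 8}  B4 = {2, 4, 7}  B5 = {3, 6, 7}  B6 = {3, 7, 9}  B7 = {3, 5, 6}
Tree: B1–B2, B2–B3, B1–B4, B1–B5, B5–B6, B5–B7
Each bag holds 3 vertices, so the decomposition has width 2, which upper-bounds the treewidth. For the lower bound, the 3 vertices {1, 3, 8} are pairwise adjacent, and any tree decomposition puts a clique entirely inside one bag — forcing width ≥ 2. Hence tw(G) = 2 exactly.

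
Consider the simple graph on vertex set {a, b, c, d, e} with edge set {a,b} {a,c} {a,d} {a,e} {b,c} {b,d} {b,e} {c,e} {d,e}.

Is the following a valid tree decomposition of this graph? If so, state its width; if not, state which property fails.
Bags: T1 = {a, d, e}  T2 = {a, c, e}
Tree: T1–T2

No — vertex b appears in no bag.

A tree decomposition must satisfy three properties: every vertex lies in some bag; for every edge, both endpoints lie together in some bag; and for every vertex, the bags containing it form a connected subtree. Here vertex b appears in no bag, so the decomposition is invalid.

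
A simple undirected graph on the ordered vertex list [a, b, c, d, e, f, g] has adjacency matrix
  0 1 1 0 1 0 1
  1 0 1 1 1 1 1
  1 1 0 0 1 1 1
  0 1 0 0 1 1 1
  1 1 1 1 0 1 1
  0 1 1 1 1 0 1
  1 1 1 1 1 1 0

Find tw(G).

A width-4 tree decomposition is:
Bags: B1 = {b, c, e, f, g}  B2 = {b, d, e, f, g}  B3 = {a, b, c, e, g}
Tree: B1–B2, B1–B3
The largest bag has 5 vertices, giving width 4; this decomposition certifies tw(G) ≤ 4. For the lower bound, the 5 vertices {b, d, e, f, g} are pairwise adjacent, and any tree decomposition puts a clique entirely inside one bag — forcing width ≥ 4. Therefore the treewidth is 4.

4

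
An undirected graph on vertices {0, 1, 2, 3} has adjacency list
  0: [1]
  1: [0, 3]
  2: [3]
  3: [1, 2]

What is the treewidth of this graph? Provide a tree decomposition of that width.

Treewidth 1.
One such decomposition:
Bags: B1 = {1, 3}  B2 = {2, 3}  B3 = {0, 1}
Tree: B1–B2, B1–B3

Every bag has size at most 2, so the width is 2 − 1 = 1 and tw(G) ≤ 1. G has an edge, so its treewidth is at least 1. Hence tw(G) = 1 exactly.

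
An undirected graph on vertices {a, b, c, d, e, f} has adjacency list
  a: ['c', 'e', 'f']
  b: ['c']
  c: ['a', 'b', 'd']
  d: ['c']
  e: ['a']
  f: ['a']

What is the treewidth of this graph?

A width-1 tree decomposition is:
Bags: B1 = {b, c}  B2 = {a, c}  B3 = {c, d}  B4 = {a, f}  B5 = {a, e}
Tree: B1–B2, B1–B3, B2–B4, B2–B5
The largest bag has 2 vertices, giving width 1; this decomposition certifies tw(G) ≤ 1. Any graph with an edge has treewidth ≥ 1, and G has the edge c–b. Hence tw(G) = 1 exactly.

1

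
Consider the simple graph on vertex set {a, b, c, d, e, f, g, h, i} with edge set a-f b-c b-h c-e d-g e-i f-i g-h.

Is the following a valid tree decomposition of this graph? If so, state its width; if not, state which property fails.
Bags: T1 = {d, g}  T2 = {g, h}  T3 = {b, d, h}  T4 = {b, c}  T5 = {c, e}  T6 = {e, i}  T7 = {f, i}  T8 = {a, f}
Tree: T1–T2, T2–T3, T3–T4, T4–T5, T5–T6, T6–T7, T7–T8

No — bags containing vertex d are not connected in the tree.

A tree decomposition must satisfy three properties: every vertex lies in some bag; for every edge, both endpoints lie together in some bag; and for every vertex, the bags containing it form a connected subtree. Here bags containing vertex d are not connected in the tree, so the decomposition is invalid.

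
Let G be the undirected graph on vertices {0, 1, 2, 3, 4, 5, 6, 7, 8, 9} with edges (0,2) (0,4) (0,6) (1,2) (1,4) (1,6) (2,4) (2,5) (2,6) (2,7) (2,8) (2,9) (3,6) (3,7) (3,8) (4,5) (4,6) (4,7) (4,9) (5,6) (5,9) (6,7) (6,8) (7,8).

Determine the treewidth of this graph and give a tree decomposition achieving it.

Treewidth 3.
One such decomposition:
Bags: B1 = {2, 4, 5, 6}  B2 = {2, 4, 6, 7}  B3 = {0, 2, 4, 6}  B4 = {1, 2, 4, 6}  B5 = {2, 6, 7, 8}  B6 = {2, 4, 5, 9}  B7 = {3, 6, 7, 8}
Tree: B1–B2, B2–B3, B1–B4, B2–B5, B1–B6, B5–B7

Every bag has size at most 4, so the width is 4 − 1 = 3 and tw(G) ≤ 3. On the other hand G contains the 4-clique {2, 6, 7, 8}. A clique must lie in a single bag of any decomposition, so no decomposition can have width below 3. Therefore the treewidth is 3.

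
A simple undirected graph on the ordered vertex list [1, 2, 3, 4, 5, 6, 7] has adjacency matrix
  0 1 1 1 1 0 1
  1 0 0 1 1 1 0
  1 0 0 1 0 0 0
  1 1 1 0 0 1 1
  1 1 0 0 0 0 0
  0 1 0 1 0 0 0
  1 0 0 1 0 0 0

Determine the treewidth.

A width-2 tree decomposition is:
Bags: B1 = {1, 2, 5}  B2 = {1, 2, 4}  B3 = {2, 4, 6}  B4 = {1, 3, 4}  B5 = {1, 4, 7}
Tree: B1–B2, B2–B3, B2–B4, B2–B5
Every bag has size at most 3, so the width is 3 − 1 = 2 and tw(G) ≤ 2. For the lower bound, the 3 vertices {1, 2, 4} are pairwise adjacent, and any tree decomposition puts a clique entirely inside one bag — forcing width ≥ 2. The upper and lower bounds meet at 2, so that is the treewidth.

2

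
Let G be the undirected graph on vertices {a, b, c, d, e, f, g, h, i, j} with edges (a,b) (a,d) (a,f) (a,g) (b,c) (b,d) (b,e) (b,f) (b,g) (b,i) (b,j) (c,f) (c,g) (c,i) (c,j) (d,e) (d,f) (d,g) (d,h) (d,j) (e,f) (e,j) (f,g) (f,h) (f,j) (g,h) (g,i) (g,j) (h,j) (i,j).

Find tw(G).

A width-4 tree decomposition is:
Bags: B1 = {d, f, g, h, j}  B2 = {b, d, f, g, j}  B3 = {b, c, f, g, j}  B4 = {a, b, d, f, g}  B5 = {b, c, g, i, j}  B6 = {b, d, e, f, j}
Tree: B1–B2, B2–B3, B2–B4, B3–B5, B2–B6
Each bag holds 5 vertices, so the decomposition has width 4, which upper-bounds the treewidth. Conversely, {d, f, g, h, j} is a clique of size 5, and the vertices of any clique must share a bag in every tree decomposition; so some bag has ≥ 5 vertices and tw(G) ≥ 4. Hence tw(G) = 4 exactly.

4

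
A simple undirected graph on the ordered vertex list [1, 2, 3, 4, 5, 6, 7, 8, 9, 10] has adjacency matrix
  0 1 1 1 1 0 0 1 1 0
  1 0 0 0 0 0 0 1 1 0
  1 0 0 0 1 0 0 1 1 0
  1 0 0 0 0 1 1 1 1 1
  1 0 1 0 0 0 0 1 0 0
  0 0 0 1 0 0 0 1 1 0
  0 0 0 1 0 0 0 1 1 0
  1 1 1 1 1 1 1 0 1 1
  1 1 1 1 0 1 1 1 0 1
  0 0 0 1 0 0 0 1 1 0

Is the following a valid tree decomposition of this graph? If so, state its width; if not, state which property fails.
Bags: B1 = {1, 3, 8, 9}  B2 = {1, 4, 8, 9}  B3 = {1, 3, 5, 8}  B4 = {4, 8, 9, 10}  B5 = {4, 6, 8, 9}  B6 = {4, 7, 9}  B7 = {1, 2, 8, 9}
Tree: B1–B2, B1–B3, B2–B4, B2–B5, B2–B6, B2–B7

No — edge (8,7) lies in no bag.

A tree decomposition must satisfy three properties: every vertex lies in some bag; for every edge, both endpoints lie together in some bag; and for every vertex, the bags containing it form a connected subtree. Here edge (8,7) lies in no bag, so the decomposition is invalid.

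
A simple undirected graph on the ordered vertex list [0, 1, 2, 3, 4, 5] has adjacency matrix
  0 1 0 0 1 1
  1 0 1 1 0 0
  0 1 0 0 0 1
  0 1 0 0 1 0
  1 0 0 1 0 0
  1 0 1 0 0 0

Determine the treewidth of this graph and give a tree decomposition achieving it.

Every bag has size at most 3, so the width is 3 − 1 = 2 and tw(G) ≤ 2. The edges 2–5–0–1–2 form a cycle, so G is not a tree and its treewidth is at least 2. Hence tw(G) = 2 exactly.

Treewidth 2.
One optimal decomposition is:
Bags: B1 = {1, 2, 5}  B2 = {0, 1, 5}  B3 = {0, 1, 3}  B4 = {0, 3, 4}
Tree: B1–B2, B2–B3, B3–B4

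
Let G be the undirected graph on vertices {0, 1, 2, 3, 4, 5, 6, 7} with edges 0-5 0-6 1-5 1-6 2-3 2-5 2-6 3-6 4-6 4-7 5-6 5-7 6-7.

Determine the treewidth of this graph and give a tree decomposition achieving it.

The largest bag has 3 vertices, giving width 2; this decomposition certifies tw(G) ≤ 2. Conversely, {2, 3, 6} is a clique of size 3, and the vertices of any clique must share a bag in every tree decomposition; so some bag has ≥ 3 vertices and tw(G) ≥ 2. The upper and lower bounds meet at 2, so that is the treewidth.

Treewidth 2.
One optimal decomposition is:
Bags: B1 = {2, 3, 6}  B2 = {2, 5, 6}  B3 = {5, 6, 7}  B4 = {1, 5, 6}  B5 = {0, 5, 6}  B6 = {4, 6, 7}
Tree: B1–B2, B2–B3, B2–B4, B2–B5, B3–B6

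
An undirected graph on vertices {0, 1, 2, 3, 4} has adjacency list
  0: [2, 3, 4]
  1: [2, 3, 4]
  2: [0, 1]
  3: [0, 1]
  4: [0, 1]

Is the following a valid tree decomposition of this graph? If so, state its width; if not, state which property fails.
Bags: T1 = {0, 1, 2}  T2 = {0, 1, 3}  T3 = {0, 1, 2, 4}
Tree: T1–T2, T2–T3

A tree decomposition must satisfy three properties: every vertex lies in some bag; for every edge, both endpoints lie together in some bag; and for every vertex, the bags containing it form a connected subtree. Here bags containing vertex 2 are not connected in the tree, so the decomposition is invalid.

No — bags containing vertex 2 are not connected in the tree.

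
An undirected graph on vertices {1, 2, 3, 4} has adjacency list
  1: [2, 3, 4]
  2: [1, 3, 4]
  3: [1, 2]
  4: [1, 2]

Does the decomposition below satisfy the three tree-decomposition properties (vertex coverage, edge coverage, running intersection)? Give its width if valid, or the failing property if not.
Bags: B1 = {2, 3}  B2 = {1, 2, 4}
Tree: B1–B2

No — edge (1,3) lies in no bag.

A tree decomposition must satisfy three properties: every vertex lies in some bag; for every edge, both endpoints lie together in some bag; and for every vertex, the bags containing it form a connected subtree. Here edge (1,3) lies in no bag, so the decomposition is invalid.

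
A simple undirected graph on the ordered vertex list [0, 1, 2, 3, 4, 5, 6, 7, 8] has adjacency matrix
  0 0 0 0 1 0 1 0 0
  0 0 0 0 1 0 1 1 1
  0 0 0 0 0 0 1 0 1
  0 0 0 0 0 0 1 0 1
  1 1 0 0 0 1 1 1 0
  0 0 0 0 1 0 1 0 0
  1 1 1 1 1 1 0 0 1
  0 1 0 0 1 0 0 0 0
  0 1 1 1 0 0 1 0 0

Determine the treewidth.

2

A width-2 tree decomposition is:
Bags: B1 = {1, 6, 8}  B2 = {1, 4, 6}  B3 = {0, 4, 6}  B4 = {3, 6, 8}  B5 = {2, 6, 8}  B6 = {1, 4, 7}  B7 = {4, 5, 6}
Tree: B1–B2, B2–B3, B1–B4, B4–B5, B2–B6, B3–B7
Each bag holds 3 vertices, so the decomposition has width 2, which upper-bounds the treewidth. Conversely, {1, 6, 8} is a clique of size 3, and the vertices of any clique must share a bag in every tree decomposition; so some bag has ≥ 3 vertices and tw(G) ≥ 2. Therefore the treewidth is 2.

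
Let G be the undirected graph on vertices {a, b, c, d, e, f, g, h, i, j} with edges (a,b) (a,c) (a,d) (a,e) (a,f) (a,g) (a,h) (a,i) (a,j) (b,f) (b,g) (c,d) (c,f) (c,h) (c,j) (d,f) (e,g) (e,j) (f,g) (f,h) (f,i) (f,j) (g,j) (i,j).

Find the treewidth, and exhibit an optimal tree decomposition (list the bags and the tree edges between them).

The largest bag has 4 vertices, giving width 3; this decomposition certifies tw(G) ≤ 3. Conversely, {a, e, g, j} is a clique of size 4, and the vertices of any clique must share a bag in every tree decomposition; so some bag has ≥ 4 vertices and tw(G) ≥ 3. Therefore the treewidth is 3.

Treewidth 3.
One optimal decomposition is:
Bags: B1 = {a, c, f, j}  B2 = {a, f, g, j}  B3 = {a, f, i, j}  B4 = {a, b, f, g}  B5 = {a, c, f, h}  B6 = {a, e, g, j}  B7 = {a, c, d, f}
Tree: B1–B2, B1–B3, B2–B4, B1–B5, B2–B6, B1–B7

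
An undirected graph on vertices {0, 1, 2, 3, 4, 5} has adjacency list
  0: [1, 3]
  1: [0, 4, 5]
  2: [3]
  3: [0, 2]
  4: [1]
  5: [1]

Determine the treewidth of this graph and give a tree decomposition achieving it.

Each bag holds 2 vertices, so the decomposition has width 1, which upper-bounds the treewidth. Any graph with an edge has treewidth ≥ 1, and G has the edge 0–1. Therefore the treewidth is 1.

Treewidth 1.
One optimal decomposition is:
Bags: B1 = {0, 1}  B2 = {0, 3}  B3 = {2, 3}  B4 = {1, 5}  B5 = {1, 4}
Tree: B1–B2, B2–B3, B1–B4, B1–B5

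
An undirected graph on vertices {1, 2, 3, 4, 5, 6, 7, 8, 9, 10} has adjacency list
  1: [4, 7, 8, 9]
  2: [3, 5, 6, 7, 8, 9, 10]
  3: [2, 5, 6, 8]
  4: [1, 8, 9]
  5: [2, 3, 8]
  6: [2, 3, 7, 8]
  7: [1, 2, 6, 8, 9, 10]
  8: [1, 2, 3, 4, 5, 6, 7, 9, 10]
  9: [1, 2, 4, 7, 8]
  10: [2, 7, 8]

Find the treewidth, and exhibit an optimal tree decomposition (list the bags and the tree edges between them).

Treewidth 3.
Bags: B1 = {2, 6, 7, 8}  B2 = {2, 7, 8, 9}  B3 = {2, 3, 6, 8}  B4 = {1, 7, 8, 9}  B5 = {2, 7, 8, 10}  B6 = {2, 3, 5, 8}  B7 = {1, 4, 8, 9}
Tree: B1–B2, B1–B3, B2–B4, B2–B5, B3–B6, B4–B7

The largest bag has 4 vertices, giving width 3; this decomposition certifies tw(G) ≤ 3. Conversely, {1, 4, 8, 9} is a clique of size 4, and the vertices of any clique must share a bag in every tree decomposition; so some bag has ≥ 4 vertices and tw(G) ≥ 3. Therefore the treewidth is 3.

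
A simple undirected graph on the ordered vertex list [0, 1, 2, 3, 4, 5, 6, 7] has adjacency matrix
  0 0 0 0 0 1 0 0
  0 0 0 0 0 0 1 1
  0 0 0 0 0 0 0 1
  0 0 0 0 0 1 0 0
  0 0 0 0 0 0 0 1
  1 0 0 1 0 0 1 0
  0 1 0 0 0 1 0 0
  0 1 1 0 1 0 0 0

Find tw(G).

A width-1 tree decomposition is:
Bags: B1 = {1, 7}  B2 = {2, 7}  B3 = {1, 6}  B4 = {4, 7}  B5 = {5, 6}  B6 = {3, 5}  B7 = {0, 5}
Tree: B1–B2, B1–B3, B2–B4, B3–B5, B5–B6, B5–B7
The largest bag has 2 vertices, giving width 1; this decomposition certifies tw(G) ≤ 1. Any graph with an edge has treewidth ≥ 1, and G has the edge 1–7. Therefore the treewidth is 1.

1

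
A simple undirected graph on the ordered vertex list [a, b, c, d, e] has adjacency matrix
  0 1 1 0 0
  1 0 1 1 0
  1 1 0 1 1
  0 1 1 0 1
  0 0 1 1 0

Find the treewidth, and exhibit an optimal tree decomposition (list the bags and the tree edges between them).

Each bag holds 3 vertices, so the decomposition has width 2, which upper-bounds the treewidth. Conversely, {c, d, e} is a clique of size 3, and the vertices of any clique must share a bag in every tree decomposition; so some bag has ≥ 3 vertices and tw(G) ≥ 2. Combining the bounds, tw(G) = 2.

Treewidth 2.
One such decomposition:
Bags: B1 = {c, d, e}  B2 = {b, c, d}  B3 = {a, b, c}
Tree: B1–B2, B2–B3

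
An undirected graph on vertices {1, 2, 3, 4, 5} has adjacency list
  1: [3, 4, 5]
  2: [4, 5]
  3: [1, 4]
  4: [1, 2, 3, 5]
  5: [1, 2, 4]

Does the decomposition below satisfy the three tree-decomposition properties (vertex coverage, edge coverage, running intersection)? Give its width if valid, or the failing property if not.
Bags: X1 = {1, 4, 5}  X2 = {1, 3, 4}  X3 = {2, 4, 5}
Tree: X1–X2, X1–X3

Every vertex of G appears in some bag (union = {1, 2, 3, 4, 5}); every edge is covered by a bag; and for each vertex v the set of bags containing v is connected in the bag tree. The decomposition is therefore valid. The largest bag has 3 vertices, so the width is 2.

Yes; width 2.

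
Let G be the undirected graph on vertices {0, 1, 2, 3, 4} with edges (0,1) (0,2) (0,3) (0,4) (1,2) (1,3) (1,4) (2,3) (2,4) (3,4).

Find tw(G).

4

A width-4 tree decomposition is:
Bags: B1 = {0, 1, 2, 3, 4}
Tree: (single bag)
A single bag containing all 5 vertices is trivially a valid decomposition of width 4. For the lower bound, the 5 vertices {0, 1, 2, 3, 4} are pairwise adjacent, and any tree decomposition puts a clique entirely inside one bag — forcing width ≥ 4. Combining the bounds, tw(G) = 4.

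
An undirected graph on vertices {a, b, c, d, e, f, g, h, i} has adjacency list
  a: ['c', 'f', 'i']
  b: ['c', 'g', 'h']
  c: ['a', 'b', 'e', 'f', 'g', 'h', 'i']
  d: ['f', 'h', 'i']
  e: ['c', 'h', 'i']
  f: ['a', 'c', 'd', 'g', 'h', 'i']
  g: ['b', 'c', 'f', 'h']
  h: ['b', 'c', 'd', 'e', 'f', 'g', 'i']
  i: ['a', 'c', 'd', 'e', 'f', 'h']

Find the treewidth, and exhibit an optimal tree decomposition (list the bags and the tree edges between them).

The largest bag has 4 vertices, giving width 3; this decomposition certifies tw(G) ≤ 3. On the other hand G contains the 4-clique {d, f, h, i}. A clique must lie in a single bag of any decomposition, so no decomposition can have width below 3. Therefore the treewidth is 3.

Treewidth 3.
One such decomposition:
Bags: B1 = {c, e, h, i}  B2 = {c, f, h, i}  B3 = {a, c, f, i}  B4 = {c, f, g, h}  B5 = {b, c, g, h}  B6 = {d, f, h, i}
Tree: B1–B2, B2–B3, B2–B4, B4–B5, B2–B6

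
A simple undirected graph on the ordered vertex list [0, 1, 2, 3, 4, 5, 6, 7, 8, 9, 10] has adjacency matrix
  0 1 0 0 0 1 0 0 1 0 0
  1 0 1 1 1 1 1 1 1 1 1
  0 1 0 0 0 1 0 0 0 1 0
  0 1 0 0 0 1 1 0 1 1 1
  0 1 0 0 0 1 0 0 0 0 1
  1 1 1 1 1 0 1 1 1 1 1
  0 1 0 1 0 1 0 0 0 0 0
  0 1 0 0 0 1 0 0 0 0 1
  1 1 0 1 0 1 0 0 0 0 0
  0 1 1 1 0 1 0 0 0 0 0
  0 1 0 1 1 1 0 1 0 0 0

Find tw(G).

A width-3 tree decomposition is:
Bags: B1 = {1, 3, 5, 6}  B2 = {1, 3, 5, 8}  B3 = {1, 3, 5, 9}  B4 = {1, 3, 5, 10}  B5 = {1, 4, 5, 10}  B6 = {1, 2, 5, 9}  B7 = {0, 1, 5, 8}  B8 = {1, 5, 7, 10}
Tree: B1–B2, B1–B3, B3–B4, B4–B5, B3–B6, B2–B7, B4–B8
The largest bag has 4 vertices, giving width 3; this decomposition certifies tw(G) ≤ 3. For the lower bound, the 4 vertices {0, 1, 5, 8} are pairwise adjacent, and any tree decomposition puts a clique entirely inside one bag — forcing width ≥ 3. The upper and lower bounds meet at 3, so that is the treewidth.

3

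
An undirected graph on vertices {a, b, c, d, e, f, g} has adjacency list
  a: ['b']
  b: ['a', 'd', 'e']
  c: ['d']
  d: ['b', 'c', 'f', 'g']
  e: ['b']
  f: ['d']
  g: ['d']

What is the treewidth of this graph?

A width-1 tree decomposition is:
Bags: B1 = {b, e}  B2 = {a, b}  B3 = {b, d}  B4 = {d, f}  B5 = {c, d}  B6 = {d, g}
Tree: B1–B2, B2–B3, B3–B4, B4–B5, B4–B6
Each bag holds 2 vertices, so the decomposition has width 1, which upper-bounds the treewidth. Any graph with an edge has treewidth ≥ 1, and G has the edge b–e. Hence tw(G) = 1 exactly.

1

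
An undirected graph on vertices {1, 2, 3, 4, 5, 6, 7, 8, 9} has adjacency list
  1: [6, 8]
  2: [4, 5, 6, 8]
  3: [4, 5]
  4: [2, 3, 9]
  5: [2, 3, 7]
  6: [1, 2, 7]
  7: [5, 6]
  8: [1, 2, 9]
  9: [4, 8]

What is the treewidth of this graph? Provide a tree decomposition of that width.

Treewidth 3.
One such decomposition:
Bags: B1 = {1, 5, 6, 7}  B2 = {1, 2, 5, 6}  B3 = {1, 2, 5, 8}  B4 = {2, 3, 5, 8}  B5 = {2, 3, 4, 8}  B6 = {3, 4, 8, 9}
Tree: B1–B2, B2–B3, B3–B4, B4–B5, B5–B6

Each bag holds 4 vertices, so the decomposition has width 3, which upper-bounds the treewidth. For the lower bound: the 4 vertex sets {1,6,7}, {5}, {2}, {3,4,8,9} are disjoint, each induces a connected subgraph, and every pair is joined by at least one edge of G. Contracting each set to a single vertex therefore yields K_{4} as a minor, and since treewidth is minor-monotone, tw(G) ≥ tw(K_{4}) = 3. Combining the bounds, tw(G) = 3.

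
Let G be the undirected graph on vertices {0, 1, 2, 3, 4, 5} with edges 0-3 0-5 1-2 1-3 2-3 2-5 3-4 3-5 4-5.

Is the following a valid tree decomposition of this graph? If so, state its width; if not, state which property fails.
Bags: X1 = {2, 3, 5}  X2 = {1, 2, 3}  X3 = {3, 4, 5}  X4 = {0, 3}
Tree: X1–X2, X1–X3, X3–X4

No — edge (5,0) lies in no bag.

A tree decomposition must satisfy three properties: every vertex lies in some bag; for every edge, both endpoints lie together in some bag; and for every vertex, the bags containing it form a connected subtree. Here edge (5,0) lies in no bag, so the decomposition is invalid.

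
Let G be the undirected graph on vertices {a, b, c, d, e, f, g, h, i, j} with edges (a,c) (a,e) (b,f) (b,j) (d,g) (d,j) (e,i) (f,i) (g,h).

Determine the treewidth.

A width-1 tree decomposition is:
Bags: B1 = {g, h}  B2 = {d, g}  B3 = {d, j}  B4 = {b, j}  B5 = {b, f}  B6 = {f, i}  B7 = {e, i}  B8 = {a, e}  B9 = {a, c}
Tree: B1–B2, B2–B3, B3–B4, B4–B5, B5–B6, B6–B7, B7–B8, B8–B9
The largest bag has 2 vertices, giving width 1; this decomposition certifies tw(G) ≤ 1. Since G has at least one edge (e.g. h–g), it is not an edgeless graph, so tw(G) ≥ 1. Combining the bounds, tw(G) = 1.

1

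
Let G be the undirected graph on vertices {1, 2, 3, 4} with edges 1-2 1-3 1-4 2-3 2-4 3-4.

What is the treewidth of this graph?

A width-3 tree decomposition is:
Bags: B1 = {1, 2, 3, 4}
Tree: (single bag)
With just one bag of size 4, the width is 4 − 1 = 3, so tw(G) ≤ 3. For the lower bound, the 4 vertices {1, 2, 3, 4} are pairwise adjacent, and any tree decomposition puts a clique entirely inside one bag — forcing width ≥ 3. Hence tw(G) = 3 exactly.

3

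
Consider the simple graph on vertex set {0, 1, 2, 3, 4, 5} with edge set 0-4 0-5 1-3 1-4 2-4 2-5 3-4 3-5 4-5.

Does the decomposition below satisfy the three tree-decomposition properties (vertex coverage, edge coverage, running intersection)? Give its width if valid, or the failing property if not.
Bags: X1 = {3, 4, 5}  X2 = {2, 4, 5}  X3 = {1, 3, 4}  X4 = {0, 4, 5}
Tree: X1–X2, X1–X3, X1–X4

Yes; width 2.

Every vertex of G appears in some bag (union = {0, 1, 2, 3, 4, 5}); every edge is covered by a bag; and for each vertex v the set of bags containing v is connected in the bag tree. The decomposition is therefore valid. The largest bag has 3 vertices, so the width is 2.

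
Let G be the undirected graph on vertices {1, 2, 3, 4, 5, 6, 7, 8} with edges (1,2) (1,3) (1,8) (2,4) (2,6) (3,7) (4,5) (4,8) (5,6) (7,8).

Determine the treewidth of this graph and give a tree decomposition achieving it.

Every bag has size at most 3, so the width is 3 − 1 = 2 and tw(G) ≤ 2. For the lower bound, G contains the cycle 3–7–8–1–3, so G is not a forest; only forests have treewidth ≤ 1, hence tw(G) ≥ 2. Hence tw(G) = 2 exactly.

Treewidth 2.
One optimal decomposition is:
Bags: B1 = {1, 3, 7}  B2 = {1, 7, 8}  B3 = {1, 2, 8}  B4 = {2, 4, 8}  B5 = {2, 4, 6}  B6 = {4, 5, 6}
Tree: B1–B2, B2–B3, B3–B4, B4–B5, B5–B6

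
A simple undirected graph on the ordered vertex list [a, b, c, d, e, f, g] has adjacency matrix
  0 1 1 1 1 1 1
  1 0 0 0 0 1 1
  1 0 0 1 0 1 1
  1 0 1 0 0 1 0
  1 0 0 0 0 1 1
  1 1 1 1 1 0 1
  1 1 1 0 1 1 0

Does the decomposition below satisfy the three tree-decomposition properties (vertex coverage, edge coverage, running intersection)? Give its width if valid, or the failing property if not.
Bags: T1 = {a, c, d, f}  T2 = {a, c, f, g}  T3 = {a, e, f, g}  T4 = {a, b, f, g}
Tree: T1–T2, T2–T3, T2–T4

Yes; width 3.

Every vertex of G appears in some bag (union = {a, b, c, d, e, f, g}); every edge is covered by a bag; and for each vertex v the set of bags containing v is connected in the bag tree. The decomposition is therefore valid. The largest bag has 4 vertices, so the width is 3.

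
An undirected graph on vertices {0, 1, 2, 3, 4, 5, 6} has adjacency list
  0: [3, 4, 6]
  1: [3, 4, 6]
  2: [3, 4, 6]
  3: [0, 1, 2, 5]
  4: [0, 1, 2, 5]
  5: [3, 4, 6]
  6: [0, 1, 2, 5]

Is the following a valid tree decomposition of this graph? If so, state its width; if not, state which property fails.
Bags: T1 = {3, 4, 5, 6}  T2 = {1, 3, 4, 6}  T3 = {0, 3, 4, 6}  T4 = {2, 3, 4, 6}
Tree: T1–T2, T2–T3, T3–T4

Checking the three conditions: (i) the bags cover all of {0, 1, 2, 3, 4, 5, 6}; (ii) for each edge, some bag contains both endpoints; (iii) the bags containing any fixed vertex form a subtree. All hold, so the decomposition is valid with width 4 − 1 = 3.

Yes; width 3.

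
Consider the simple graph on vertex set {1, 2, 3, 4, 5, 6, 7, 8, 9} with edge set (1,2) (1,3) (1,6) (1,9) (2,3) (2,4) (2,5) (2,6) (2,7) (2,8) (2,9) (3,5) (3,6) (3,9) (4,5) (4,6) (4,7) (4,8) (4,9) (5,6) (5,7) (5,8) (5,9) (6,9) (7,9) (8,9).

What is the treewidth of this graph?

4

A width-4 tree decomposition is:
Bags: B1 = {1, 2, 3, 6, 9}  B2 = {2, 3, 5, 6, 9}  B3 = {2, 4, 5, 6, 9}  B4 = {2, 4, 5, 7, 9}  B5 = {2, 4, 5, 8, 9}
Tree: B1–B2, B2–B3, B3–B4, B4–B5
Every bag has size at most 5, so the width is 5 − 1 = 4 and tw(G) ≤ 4. On the other hand G contains the 5-clique {1, 2, 3, 6, 9}. A clique must lie in a single bag of any decomposition, so no decomposition can have width below 4. The upper and lower bounds meet at 4, so that is the treewidth.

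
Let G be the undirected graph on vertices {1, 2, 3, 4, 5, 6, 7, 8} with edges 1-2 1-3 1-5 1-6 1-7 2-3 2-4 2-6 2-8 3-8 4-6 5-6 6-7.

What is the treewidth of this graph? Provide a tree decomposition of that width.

Treewidth 2.
Bags: B1 = {1, 2, 6}  B2 = {1, 2, 3}  B3 = {2, 4, 6}  B4 = {1, 6, 7}  B5 = {1, 5, 6}  B6 = {2, 3, 8}
Tree: B1–B2, B1–B3, B1–B4, B4–B5, B2–B6

Every bag has size at most 3, so the width is 3 − 1 = 2 and tw(G) ≤ 2. For the lower bound, the 3 vertices {2, 3, 8} are pairwise adjacent, and any tree decomposition puts a clique entirely inside one bag — forcing width ≥ 2. Therefore the treewidth is 2.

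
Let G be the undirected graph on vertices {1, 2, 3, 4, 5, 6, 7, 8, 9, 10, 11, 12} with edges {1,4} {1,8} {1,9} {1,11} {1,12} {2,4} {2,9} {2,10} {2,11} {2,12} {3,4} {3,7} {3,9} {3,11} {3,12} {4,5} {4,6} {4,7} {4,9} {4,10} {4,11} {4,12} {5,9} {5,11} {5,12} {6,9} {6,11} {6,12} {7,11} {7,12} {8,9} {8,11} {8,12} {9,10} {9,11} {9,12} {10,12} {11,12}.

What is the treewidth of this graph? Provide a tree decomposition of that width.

Every bag has size at most 5, so the width is 5 − 1 = 4 and tw(G) ≤ 4. Conversely, {1, 8, 9, 11, 12} is a clique of size 5, and the vertices of any clique must share a bag in every tree decomposition; so some bag has ≥ 5 vertices and tw(G) ≥ 4. Combining the bounds, tw(G) = 4.

Treewidth 4.
One optimal decomposition is:
Bags: B1 = {3, 4, 9, 11, 12}  B2 = {1, 4, 9, 11, 12}  B3 = {2, 4, 9, 11, 12}  B4 = {3, 4, 7, 11, 12}  B5 = {4, 6, 9, 11, 12}  B6 = {2, 4, 9, 10, 12}  B7 = {4, 5, 9, 11, 12}  B8 = {1, 8, 9, 11, 12}
Tree: B1–B2, B2–B3, B1–B4, B3–B5, B3–B6, B1–B7, B2–B8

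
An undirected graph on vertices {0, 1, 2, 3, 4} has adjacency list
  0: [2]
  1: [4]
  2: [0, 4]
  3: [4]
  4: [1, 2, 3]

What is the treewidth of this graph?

A width-1 tree decomposition is:
Bags: B1 = {3, 4}  B2 = {1, 4}  B3 = {2, 4}  B4 = {0, 2}
Tree: B1–B2, B2–B3, B3–B4
Each bag holds 2 vertices, so the decomposition has width 1, which upper-bounds the treewidth. Any graph with an edge has treewidth ≥ 1, and G has the edge 3–4. Therefore the treewidth is 1.

1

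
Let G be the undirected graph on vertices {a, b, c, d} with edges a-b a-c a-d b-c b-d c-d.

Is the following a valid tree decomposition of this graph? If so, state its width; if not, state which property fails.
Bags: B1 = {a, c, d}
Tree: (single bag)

A tree decomposition must satisfy three properties: every vertex lies in some bag; for every edge, both endpoints lie together in some bag; and for every vertex, the bags containing it form a connected subtree. Here vertex b appears in no bag, so the decomposition is invalid.

No — vertex b appears in no bag.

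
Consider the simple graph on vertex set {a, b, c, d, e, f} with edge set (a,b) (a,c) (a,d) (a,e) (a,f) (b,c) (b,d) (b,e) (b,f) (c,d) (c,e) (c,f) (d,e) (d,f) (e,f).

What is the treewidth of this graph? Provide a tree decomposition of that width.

With just one bag of size 6, the width is 6 − 1 = 5, so tw(G) ≤ 5. On the other hand G contains the 6-clique {a, b, c, d, e, f}. A clique must lie in a single bag of any decomposition, so no decomposition can have width below 5. Combining the bounds, tw(G) = 5.

Treewidth 5.
One such decomposition:
Bags: B1 = {a, b, c, d, e, f}
Tree: (single bag)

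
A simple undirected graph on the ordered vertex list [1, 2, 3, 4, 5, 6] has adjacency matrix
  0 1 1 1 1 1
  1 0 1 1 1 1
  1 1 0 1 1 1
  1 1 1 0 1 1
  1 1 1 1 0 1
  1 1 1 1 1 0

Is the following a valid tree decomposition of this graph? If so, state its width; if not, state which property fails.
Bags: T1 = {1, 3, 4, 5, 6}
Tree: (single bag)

A tree decomposition must satisfy three properties: every vertex lies in some bag; for every edge, both endpoints lie together in some bag; and for every vertex, the bags containing it form a connected subtree. Here vertex 2 appears in no bag, so the decomposition is invalid.

No — vertex 2 appears in no bag.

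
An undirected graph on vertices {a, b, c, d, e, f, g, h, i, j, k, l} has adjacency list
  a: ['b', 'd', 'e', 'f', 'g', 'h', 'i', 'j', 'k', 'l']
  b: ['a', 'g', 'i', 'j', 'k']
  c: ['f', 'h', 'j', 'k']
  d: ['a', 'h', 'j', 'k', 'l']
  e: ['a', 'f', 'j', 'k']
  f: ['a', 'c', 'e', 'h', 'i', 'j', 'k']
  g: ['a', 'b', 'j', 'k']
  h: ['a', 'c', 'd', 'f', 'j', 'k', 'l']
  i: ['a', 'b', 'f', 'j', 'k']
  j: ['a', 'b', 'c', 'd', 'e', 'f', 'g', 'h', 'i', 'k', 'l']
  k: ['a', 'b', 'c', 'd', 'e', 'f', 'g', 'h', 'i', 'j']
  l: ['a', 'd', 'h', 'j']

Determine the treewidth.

4

A width-4 tree decomposition is:
Bags: B1 = {a, f, i, j, k}  B2 = {a, f, h, j, k}  B3 = {c, f, h, j, k}  B4 = {a, b, i, j, k}  B5 = {a, d, h, j, k}  B6 = {a, e, f, j, k}  B7 = {a, d, h, j, l}  B8 = {a, b, g, j, k}
Tree: B1–B2, B2–B3, B1–B4, B2–B5, B1–B6, B5–B7, B4–B8
Each bag holds 5 vertices, so the decomposition has width 4, which upper-bounds the treewidth. Conversely, {a, d, h, j, l} is a clique of size 5, and the vertices of any clique must share a bag in every tree decomposition; so some bag has ≥ 5 vertices and tw(G) ≥ 4. The upper and lower bounds meet at 4, so that is the treewidth.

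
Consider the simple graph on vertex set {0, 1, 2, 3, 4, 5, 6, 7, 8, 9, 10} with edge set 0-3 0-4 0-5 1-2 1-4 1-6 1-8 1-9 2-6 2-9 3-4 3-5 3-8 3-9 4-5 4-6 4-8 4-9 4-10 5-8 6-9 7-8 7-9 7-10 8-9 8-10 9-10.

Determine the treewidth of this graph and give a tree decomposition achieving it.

Treewidth 3.
One optimal decomposition is:
Bags: B1 = {4, 8, 9, 10}  B2 = {1, 4, 8, 9}  B3 = {3, 4, 8, 9}  B4 = {7, 8, 9, 10}  B5 = {1, 4, 6, 9}  B6 = {3, 4, 5, 8}  B7 = {1, 2, 6, 9}  B8 = {0, 3, 4, 5}
Tree: B1–B2, B1–B3, B1–B4, B2–B5, B3–B6, B5–B7, B6–B8

Each bag holds 4 vertices, so the decomposition has width 3, which upper-bounds the treewidth. For the lower bound, the 4 vertices {1, 2, 6, 9} are pairwise adjacent, and any tree decomposition puts a clique entirely inside one bag — forcing width ≥ 3. Hence tw(G) = 3 exactly.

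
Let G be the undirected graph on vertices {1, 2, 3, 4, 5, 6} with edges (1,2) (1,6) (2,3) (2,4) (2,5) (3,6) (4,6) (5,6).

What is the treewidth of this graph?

2

A width-2 tree decomposition is:
Bags: B1 = {2, 4, 6}  B2 = {1, 2, 6}  B3 = {2, 5, 6}  B4 = {2, 3, 6}
Tree: B1–B2, B2–B3, B3–B4
Every bag has size at most 3, so the width is 3 − 1 = 2 and tw(G) ≤ 2. The edges 4–2–1–6–4 form a cycle, so G is not a tree and its treewidth is at least 2. Combining the bounds, tw(G) = 2.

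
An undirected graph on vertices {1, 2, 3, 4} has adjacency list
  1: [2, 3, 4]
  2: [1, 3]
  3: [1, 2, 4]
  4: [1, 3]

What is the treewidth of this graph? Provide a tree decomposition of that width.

Treewidth 2.
One optimal decomposition is:
Bags: B1 = {1, 3, 4}  B2 = {1, 2, 3}
Tree: B1–B2

The largest bag has 3 vertices, giving width 2; this decomposition certifies tw(G) ≤ 2. Conversely, {1, 2, 3} is a clique of size 3, and the vertices of any clique must share a bag in every tree decomposition; so some bag has ≥ 3 vertices and tw(G) ≥ 2. Therefore the treewidth is 2.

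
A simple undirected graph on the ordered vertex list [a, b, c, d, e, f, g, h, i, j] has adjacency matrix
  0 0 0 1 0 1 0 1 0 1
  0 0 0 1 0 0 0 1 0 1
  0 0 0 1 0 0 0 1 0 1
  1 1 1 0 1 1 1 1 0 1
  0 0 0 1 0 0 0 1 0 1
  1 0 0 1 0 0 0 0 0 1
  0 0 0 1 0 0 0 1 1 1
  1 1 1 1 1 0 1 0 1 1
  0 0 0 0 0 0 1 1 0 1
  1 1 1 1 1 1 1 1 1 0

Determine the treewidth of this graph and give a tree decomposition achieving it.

Each bag holds 4 vertices, so the decomposition has width 3, which upper-bounds the treewidth. On the other hand G contains the 4-clique {d, g, h, j}. A clique must lie in a single bag of any decomposition, so no decomposition can have width below 3. Hence tw(G) = 3 exactly.

Treewidth 3.
One optimal decomposition is:
Bags: B1 = {d, e, h, j}  B2 = {d, g, h, j}  B3 = {a, d, h, j}  B4 = {c, d, h, j}  B5 = {g, h, i, j}  B6 = {b, d, h, j}  B7 = {a, d, f, j}
Tree: B1–B2, B2–B3, B3–B4, B2–B5, B3–B6, B3–B7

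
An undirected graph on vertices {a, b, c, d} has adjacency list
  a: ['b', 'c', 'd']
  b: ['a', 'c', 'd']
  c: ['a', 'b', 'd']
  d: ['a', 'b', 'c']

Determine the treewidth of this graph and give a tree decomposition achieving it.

Treewidth 3.
Bags: B1 = {a, b, c, d}
Tree: (single bag)

A single bag containing all 4 vertices is trivially a valid decomposition of width 3. For the lower bound, the 4 vertices {a, b, c, d} are pairwise adjacent, and any tree decomposition puts a clique entirely inside one bag — forcing width ≥ 3. Combining the bounds, tw(G) = 3.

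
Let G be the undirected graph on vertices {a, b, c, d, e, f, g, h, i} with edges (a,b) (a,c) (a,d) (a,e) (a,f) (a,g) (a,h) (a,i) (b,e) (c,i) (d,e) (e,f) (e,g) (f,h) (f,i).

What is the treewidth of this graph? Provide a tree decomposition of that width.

Treewidth 2.
One such decomposition:
Bags: B1 = {a, e, f}  B2 = {a, b, e}  B3 = {a, e, g}  B4 = {a, f, i}  B5 = {a, d, e}  B6 = {a, c, i}  B7 = {a, f, h}
Tree: B1–B2, B1–B3, B1–B4, B3–B5, B4–B6, B1–B7

Every bag has size at most 3, so the width is 3 − 1 = 2 and tw(G) ≤ 2. For the lower bound, the 3 vertices {a, d, e} are pairwise adjacent, and any tree decomposition puts a clique entirely inside one bag — forcing width ≥ 2. The upper and lower bounds meet at 2, so that is the treewidth.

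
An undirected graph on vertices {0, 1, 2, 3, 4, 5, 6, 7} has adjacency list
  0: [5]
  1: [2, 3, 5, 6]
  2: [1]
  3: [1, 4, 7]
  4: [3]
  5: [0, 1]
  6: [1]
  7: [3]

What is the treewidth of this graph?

A width-1 tree decomposition is:
Bags: B1 = {1, 5}  B2 = {1, 3}  B3 = {0, 5}  B4 = {1, 6}  B5 = {1, 2}  B6 = {3, 4}  B7 = {3, 7}
Tree: B1–B2, B1–B3, B1–B4, B4–B5, B2–B6, B6–B7
The largest bag has 2 vertices, giving width 1; this decomposition certifies tw(G) ≤ 1. Since G has at least one edge (e.g. 1–5), it is not an edgeless graph, so tw(G) ≥ 1. Combining the bounds, tw(G) = 1.

1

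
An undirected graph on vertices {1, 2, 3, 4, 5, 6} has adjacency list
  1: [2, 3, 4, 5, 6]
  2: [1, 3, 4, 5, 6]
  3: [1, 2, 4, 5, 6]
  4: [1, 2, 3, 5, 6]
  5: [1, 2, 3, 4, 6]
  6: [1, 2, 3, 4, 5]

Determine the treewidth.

A width-5 tree decomposition is:
Bags: B1 = {1, 2, 3, 4, 5, 6}
Tree: (single bag)
A single bag containing all 6 vertices is trivially a valid decomposition of width 5. Conversely, {1, 2, 3, 4, 5, 6} is a clique of size 6, and the vertices of any clique must share a bag in every tree decomposition; so some bag has ≥ 6 vertices and tw(G) ≥ 5. Hence tw(G) = 5 exactly.

5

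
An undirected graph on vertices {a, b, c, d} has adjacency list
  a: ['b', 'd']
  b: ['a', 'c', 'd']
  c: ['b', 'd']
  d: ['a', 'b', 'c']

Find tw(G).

2

A width-2 tree decomposition is:
Bags: B1 = {a, b, d}  B2 = {b, c, d}
Tree: B1–B2
The largest bag has 3 vertices, giving width 2; this decomposition certifies tw(G) ≤ 2. For the lower bound, the 3 vertices {b, c, d} are pairwise adjacent, and any tree decomposition puts a clique entirely inside one bag — forcing width ≥ 2. The upper and lower bounds meet at 2, so that is the treewidth.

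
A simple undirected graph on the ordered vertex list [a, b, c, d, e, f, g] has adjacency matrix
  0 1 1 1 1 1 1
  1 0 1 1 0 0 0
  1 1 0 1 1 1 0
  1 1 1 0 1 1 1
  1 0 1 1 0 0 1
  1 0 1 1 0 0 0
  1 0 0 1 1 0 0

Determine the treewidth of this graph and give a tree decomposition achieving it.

The largest bag has 4 vertices, giving width 3; this decomposition certifies tw(G) ≤ 3. On the other hand G contains the 4-clique {a, d, e, g}. A clique must lie in a single bag of any decomposition, so no decomposition can have width below 3. Hence tw(G) = 3 exactly.

Treewidth 3.
One optimal decomposition is:
Bags: B1 = {a, c, d, e}  B2 = {a, d, e, g}  B3 = {a, c, d, f}  B4 = {a, b, c, d}
Tree: B1–B2, B1–B3, B1–B4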